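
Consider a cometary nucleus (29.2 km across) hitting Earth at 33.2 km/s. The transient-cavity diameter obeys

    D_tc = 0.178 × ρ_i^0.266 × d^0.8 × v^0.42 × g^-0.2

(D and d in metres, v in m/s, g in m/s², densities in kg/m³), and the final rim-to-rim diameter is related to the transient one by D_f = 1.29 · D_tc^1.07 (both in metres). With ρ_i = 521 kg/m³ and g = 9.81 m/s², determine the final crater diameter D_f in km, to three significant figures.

D_f ≈ 529 km

In SI: d = 29200 m, v = 33200 m/s.
ρ_i^0.266 = 521^0.266 = 5.281
d^0.8 = 29200^0.8 = 3735
v^0.42 = 33200^0.42 = 79.23
g^-0.2 = 9.81^-0.2 = 0.6334
D_tc = 0.178 × 5.281 × 3735 × 79.23 × 0.6334 = 1.762 × 10^5 m
D_f = 1.29 × (1.762 × 10^5)^1.07 = 5.294 × 10^5 m
     = 529.4 km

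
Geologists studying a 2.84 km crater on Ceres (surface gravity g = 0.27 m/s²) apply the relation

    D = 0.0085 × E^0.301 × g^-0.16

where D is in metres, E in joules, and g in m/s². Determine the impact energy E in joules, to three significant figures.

E ≈ 1.12 × 10^18 J

Rearranging: E = [D / (0.0085 · g^-0.16)]^(1/0.301).
D = 2840 m.
g^-0.16 = 0.27^-0.16 = 1.233
D / (0.0085 × 1.233) = 2840 / (0.01048) = 2.710 × 10^5
E = (2.710 × 10^5)^3.3223 = 1.122 × 10^18 J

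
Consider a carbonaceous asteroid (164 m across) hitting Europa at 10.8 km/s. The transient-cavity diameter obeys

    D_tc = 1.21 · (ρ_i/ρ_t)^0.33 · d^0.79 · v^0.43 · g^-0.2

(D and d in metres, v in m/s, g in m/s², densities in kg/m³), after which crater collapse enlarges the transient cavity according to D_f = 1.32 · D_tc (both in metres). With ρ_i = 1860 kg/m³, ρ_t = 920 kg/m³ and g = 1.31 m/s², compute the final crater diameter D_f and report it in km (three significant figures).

v = 10800 m/s.
(ρ_i/ρ_t)^0.33 = (1860/920)^0.33 = 1.262
d^0.79 = 164^0.79 = 56.20
v^0.43 = 10800^0.43 = 54.25
g^-0.2 = 1.31^-0.2 = 0.9474
D_tc = 1.21 × 1.262 × 56.20 × 54.25 × 0.9474 = 4411 m
D_f = 1.32 × 4411 = 5823 m
     = 5.823 km

D_f ≈ 5.82 km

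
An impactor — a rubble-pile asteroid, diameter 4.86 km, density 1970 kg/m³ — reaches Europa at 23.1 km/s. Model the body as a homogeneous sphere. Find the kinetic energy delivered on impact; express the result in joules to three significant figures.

E ≈ 3.16 × 10^22 J

d = 4860 m; v = 23100 m/s.
Mass m = (π/6) ρ d³ = (π/6) × 1970 × (4860)³ = 1.184 × 10^14 kg
E = ½ m v² = 0.5 × 1.184 × 10^14 × (23100)² = 3.159 × 10^22 J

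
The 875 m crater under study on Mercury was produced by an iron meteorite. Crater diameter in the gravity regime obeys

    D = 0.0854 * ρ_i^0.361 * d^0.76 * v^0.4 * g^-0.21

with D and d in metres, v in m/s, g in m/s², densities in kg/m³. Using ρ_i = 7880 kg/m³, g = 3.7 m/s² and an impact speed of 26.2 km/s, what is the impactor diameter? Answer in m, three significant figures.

Rearranging for d: d = [D / (0.0854 · 7880^0.361 · 26200^0.4 · 3.7^-0.21)]^(1/0.76).
7880^0.361 = 25.51
26200^0.4 = 58.52
3.7^-0.21 = 0.7598
Denominator = 0.0854 × 25.51 × 58.52 × 0.7598 = 96.87
D / 96.87 = 875 / 96.87 = 9.033
d = 9.033^(1/0.76) = 9.033^1.3158 = 18.10 m

d ≈ 18.1 m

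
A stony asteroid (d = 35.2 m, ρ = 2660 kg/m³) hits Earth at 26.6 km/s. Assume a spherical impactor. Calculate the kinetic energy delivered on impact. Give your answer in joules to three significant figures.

E ≈ 2.15 × 10^16 J

v = 26600 m/s.
Mass m = (π/6) ρ d³ = (π/6) × 2660 × (35.2)³ = 6.074 × 10^7 kg
E = ½ m v² = 0.5 × 6.074 × 10^7 × (26600)² = 2.149 × 10^16 J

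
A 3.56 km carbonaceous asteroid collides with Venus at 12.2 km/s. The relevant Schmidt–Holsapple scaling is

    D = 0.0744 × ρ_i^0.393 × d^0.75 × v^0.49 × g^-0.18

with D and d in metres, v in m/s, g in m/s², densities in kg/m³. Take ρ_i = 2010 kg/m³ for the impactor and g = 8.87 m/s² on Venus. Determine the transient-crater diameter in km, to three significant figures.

In SI units: d = 3560 m, v = 12200 m/s.
ρ_i^0.393 = 2010^0.393 = 19.87
d^0.75 = 3560^0.75 = 460.9
v^0.49 = 12200^0.49 = 100.5
g^-0.18 = 8.87^-0.18 = 0.6751
D = 0.0744 × 19.87 × 460.9 × 100.5 × 0.6751 = 46229 m
   = 46.23 km

D ≈ 46.2 km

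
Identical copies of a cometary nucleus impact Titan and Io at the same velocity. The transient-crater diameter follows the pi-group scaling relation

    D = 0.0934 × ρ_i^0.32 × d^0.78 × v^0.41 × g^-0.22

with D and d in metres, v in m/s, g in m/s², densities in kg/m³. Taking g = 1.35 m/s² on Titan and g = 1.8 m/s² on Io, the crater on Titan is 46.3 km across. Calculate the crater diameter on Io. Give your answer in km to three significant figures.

All impactor-dependent factors cancel in the ratio, leaving D_Io/D_Titan = (g_Io/g_Titan)^-0.22.
(1.8/1.35)^-0.22 = 1.333^-0.22 = 0.9387
D_Io = 0.9387 × 46.3 km = 43.5 km

D ≈ 43.5 km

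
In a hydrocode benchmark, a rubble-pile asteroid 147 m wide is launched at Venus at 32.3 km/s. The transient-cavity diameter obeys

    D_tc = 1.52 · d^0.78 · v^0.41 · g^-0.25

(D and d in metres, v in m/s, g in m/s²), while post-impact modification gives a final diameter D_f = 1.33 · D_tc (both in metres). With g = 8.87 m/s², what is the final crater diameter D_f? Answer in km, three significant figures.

D_f ≈ 4.06 km

v = 32300 m/s.
d^0.78 = 147^0.78 = 49.04
v^0.41 = 32300^0.41 = 70.59
g^-0.25 = 8.87^-0.25 = 0.5795
D_tc = 1.52 × 49.04 × 70.59 × 0.5795 = 3049 m
D_f = 1.33 × 3049 = 4055 m
     = 4.055 km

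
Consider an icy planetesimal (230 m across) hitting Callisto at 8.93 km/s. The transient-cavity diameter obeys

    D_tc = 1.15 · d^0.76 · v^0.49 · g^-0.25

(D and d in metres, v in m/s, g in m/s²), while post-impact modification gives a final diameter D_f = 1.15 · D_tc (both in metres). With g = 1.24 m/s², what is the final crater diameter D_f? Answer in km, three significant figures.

v = 8930 m/s.
d^0.76 = 230^0.76 = 62.36
v^0.49 = 8930^0.49 = 86.28
g^-0.25 = 1.24^-0.25 = 0.9476
D_tc = 1.15 × 62.36 × 86.28 × 0.9476 = 5863 m
D_f = 1.15 × 5863 = 6742 m
     = 6.742 km

D_f ≈ 6.74 km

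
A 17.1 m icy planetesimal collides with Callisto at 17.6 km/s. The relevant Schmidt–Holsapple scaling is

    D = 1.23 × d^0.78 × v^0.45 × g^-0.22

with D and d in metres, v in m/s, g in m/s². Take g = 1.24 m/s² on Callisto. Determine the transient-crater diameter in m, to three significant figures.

In SI units: v = 17600 m/s.
d^0.78 = 17.1^0.78 = 9.157
v^0.45 = 17600^0.45 = 81.37
g^-0.22 = 1.24^-0.22 = 0.9538
D = 1.23 × 9.157 × 81.37 × 0.9538 = 874.1 m

D ≈ 874 m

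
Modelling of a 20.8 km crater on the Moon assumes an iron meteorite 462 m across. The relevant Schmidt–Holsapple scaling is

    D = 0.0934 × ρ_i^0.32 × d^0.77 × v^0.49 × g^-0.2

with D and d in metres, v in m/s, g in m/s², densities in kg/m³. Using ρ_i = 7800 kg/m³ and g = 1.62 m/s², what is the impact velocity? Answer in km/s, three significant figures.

Rearranging for v: v = [D / (0.0934 · 7800^0.32 · 462^0.77 · 1.62^-0.2)]^(1/0.49).
D = 20800 m.
7800^0.32 = 17.60
462^0.77 = 112.7
1.62^-0.2 = 0.9080
Denominator = 0.0934 × 17.60 × 112.7 × 0.9080 = 168.2
D / 168.2 = 20800 / 168.2 = 123.7
v = 123.7^(1/0.49) = 123.7^2.0408 = 18626 m/s

v ≈ 18.6 km/s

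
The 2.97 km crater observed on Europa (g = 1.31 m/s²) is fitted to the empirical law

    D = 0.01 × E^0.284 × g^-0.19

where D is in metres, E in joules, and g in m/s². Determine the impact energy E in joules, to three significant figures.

E ≈ 2.23 × 10^19 J

Rearranging: E = [D / (0.01 · g^-0.19)]^(1/0.284).
D = 2970 m.
g^-0.19 = 1.31^-0.19 = 0.9500
D / (0.01 × 0.9500) = 2970 / (9.500 × 10^-3) = 3.126 × 10^5
E = (3.126 × 10^5)^3.5211 = 2.231 × 10^19 J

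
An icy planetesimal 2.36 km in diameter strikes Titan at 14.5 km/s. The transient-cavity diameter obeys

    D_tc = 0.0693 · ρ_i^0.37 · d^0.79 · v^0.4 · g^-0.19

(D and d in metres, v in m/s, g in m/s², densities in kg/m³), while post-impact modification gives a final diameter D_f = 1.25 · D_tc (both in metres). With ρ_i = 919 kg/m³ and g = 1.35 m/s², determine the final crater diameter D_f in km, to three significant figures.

In SI: d = 2360 m, v = 14500 m/s.
ρ_i^0.37 = 919^0.37 = 12.49
d^0.79 = 2360^0.79 = 462.0
v^0.4 = 14500^0.4 = 46.19
g^-0.19 = 1.35^-0.19 = 0.9446
D_tc = 0.0693 × 12.49 × 462.0 × 46.19 × 0.9446 = 17450 m
D_f = 1.25 × 17450 = 21812 m
     = 21.81 km

D_f ≈ 21.8 km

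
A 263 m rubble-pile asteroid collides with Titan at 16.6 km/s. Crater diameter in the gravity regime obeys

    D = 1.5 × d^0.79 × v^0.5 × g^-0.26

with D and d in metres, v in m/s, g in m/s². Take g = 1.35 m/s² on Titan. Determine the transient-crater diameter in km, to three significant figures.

D ≈ 14.6 km

In SI units: v = 16600 m/s.
d^0.79 = 263^0.79 = 81.61
v^0.5 = 16600^0.5 = 128.8
g^-0.26 = 1.35^-0.26 = 0.9249
D = 1.5 × 81.61 × 128.8 × 0.9249 = 14583 m
   = 14.58 km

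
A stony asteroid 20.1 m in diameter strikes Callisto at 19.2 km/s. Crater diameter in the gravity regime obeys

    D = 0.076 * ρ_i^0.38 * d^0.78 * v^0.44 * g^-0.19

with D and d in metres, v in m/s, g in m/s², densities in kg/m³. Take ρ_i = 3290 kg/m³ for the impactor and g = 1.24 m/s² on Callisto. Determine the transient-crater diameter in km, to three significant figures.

D ≈ 1.26 km

In SI units: v = 19200 m/s.
ρ_i^0.38 = 3290^0.38 = 21.70
d^0.78 = 20.1^0.78 = 10.39
v^0.44 = 19200^0.44 = 76.67
g^-0.19 = 1.24^-0.19 = 0.9600
D = 0.076 × 21.70 × 10.39 × 76.67 × 0.9600 = 1261 m
   = 1.261 km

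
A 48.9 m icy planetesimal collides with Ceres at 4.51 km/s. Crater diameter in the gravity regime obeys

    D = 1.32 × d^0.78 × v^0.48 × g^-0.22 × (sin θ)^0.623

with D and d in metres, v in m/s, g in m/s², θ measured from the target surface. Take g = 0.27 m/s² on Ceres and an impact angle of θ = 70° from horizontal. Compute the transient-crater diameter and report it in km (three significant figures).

D ≈ 2.00 km

In SI units: v = 4510 m/s.
d^0.78 = 48.9^0.78 = 20.78
v^0.48 = 4510^0.48 = 56.76
g^-0.22 = 0.27^-0.22 = 1.334
(sin 70°)^0.623 = 0.9397^0.623 = 0.9620
D = 1.32 × 20.78 × 56.76 × 1.334 × 0.9620 = 1998 m
   = 1.998 km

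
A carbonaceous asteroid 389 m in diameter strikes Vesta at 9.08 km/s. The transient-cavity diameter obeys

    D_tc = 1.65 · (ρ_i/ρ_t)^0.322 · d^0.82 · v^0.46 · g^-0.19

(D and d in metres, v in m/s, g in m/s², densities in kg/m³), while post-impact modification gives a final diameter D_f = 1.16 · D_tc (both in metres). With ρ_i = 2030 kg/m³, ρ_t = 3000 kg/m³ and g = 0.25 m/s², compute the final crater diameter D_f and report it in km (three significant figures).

D_f ≈ 19.3 km

v = 9080 m/s.
(ρ_i/ρ_t)^0.322 = (2030/3000)^0.322 = 0.8818
d^0.82 = 389^0.82 = 133.0
v^0.46 = 9080^0.46 = 66.18
g^-0.19 = 0.25^-0.19 = 1.301
D_tc = 1.65 × 0.8818 × 133.0 × 66.18 × 1.301 = 16660 m
D_f = 1.16 × 16660 = 19326 m
     = 19.33 km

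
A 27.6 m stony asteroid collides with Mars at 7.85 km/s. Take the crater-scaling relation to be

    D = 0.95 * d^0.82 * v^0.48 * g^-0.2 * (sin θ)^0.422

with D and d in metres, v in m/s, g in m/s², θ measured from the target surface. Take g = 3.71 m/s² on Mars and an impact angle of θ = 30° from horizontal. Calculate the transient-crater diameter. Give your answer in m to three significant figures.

In SI units: v = 7850 m/s.
d^0.82 = 27.6^0.82 = 15.19
v^0.48 = 7850^0.48 = 74.05
g^-0.2 = 3.71^-0.2 = 0.7694
(sin 30°)^0.422 = 0.5000^0.422 = 0.7464
D = 0.95 × 15.19 × 74.05 × 0.7694 × 0.7464 = 613.7 m

D ≈ 614 m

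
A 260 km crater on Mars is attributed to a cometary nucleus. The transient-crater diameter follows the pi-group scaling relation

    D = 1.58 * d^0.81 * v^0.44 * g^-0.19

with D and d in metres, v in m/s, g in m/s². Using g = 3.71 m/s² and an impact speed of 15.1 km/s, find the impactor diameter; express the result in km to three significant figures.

d ≈ 20.1 km

Rearranging for d: d = [D / (1.58 · 15100^0.44 · 3.71^-0.19)]^(1/0.81).
D = 260000 m.
15100^0.44 = 68.98
3.71^-0.19 = 0.7795
Denominator = 1.58 × 68.98 × 0.7795 = 84.96
D / 84.96 = 260000 / 84.96 = 3060
d = 3060^(1/0.81) = 3060^1.2346 = 20113 m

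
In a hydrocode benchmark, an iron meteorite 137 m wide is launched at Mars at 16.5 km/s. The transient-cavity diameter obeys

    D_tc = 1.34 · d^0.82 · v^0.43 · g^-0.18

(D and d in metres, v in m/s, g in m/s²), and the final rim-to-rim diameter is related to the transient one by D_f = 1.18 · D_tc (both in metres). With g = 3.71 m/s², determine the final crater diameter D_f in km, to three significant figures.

D_f ≈ 4.59 km

v = 16500 m/s.
d^0.82 = 137^0.82 = 56.51
v^0.43 = 16500^0.43 = 65.09
g^-0.18 = 3.71^-0.18 = 0.7898
D_tc = 1.34 × 56.51 × 65.09 × 0.7898 = 3893 m
D_f = 1.18 × 3893 = 4594 m
     = 4.594 km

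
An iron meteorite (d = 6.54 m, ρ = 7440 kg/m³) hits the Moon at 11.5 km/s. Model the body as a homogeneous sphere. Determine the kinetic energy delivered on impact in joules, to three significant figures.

v = 11500 m/s.
Mass m = (π/6) ρ d³ = (π/6) × 7440 × (6.54)³ = 1.090 × 10^6 kg
E = ½ m v² = 0.5 × 1.090 × 10^6 × (11500)² = 7.208 × 10^13 J

E ≈ 7.21 × 10^13 J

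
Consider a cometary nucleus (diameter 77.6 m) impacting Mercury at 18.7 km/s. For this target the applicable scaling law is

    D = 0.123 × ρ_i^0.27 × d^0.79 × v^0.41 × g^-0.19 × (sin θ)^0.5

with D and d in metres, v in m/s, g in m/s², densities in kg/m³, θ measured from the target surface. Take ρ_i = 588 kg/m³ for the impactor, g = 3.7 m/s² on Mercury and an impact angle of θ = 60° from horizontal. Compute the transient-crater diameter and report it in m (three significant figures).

D ≈ 877 m

In SI units: v = 18700 m/s.
ρ_i^0.27 = 588^0.27 = 5.594
d^0.79 = 77.6^0.79 = 31.12
v^0.41 = 18700^0.41 = 56.42
g^-0.19 = 3.7^-0.19 = 0.7799
(sin 60°)^0.5 = 0.8660^0.5 = 0.9306
D = 0.123 × 5.594 × 31.12 × 56.42 × 0.7799 × 0.9306 = 876.8 m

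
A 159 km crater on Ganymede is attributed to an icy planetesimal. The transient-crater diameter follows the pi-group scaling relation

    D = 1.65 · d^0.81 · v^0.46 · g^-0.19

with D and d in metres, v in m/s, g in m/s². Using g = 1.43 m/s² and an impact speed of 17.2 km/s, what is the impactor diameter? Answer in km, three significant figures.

Rearranging for d: d = [D / (1.65 · 17200^0.46 · 1.43^-0.19)]^(1/0.81).
D = 159000 m.
17200^0.46 = 88.79
1.43^-0.19 = 0.9343
Denominator = 1.65 × 88.79 × 0.9343 = 136.9
D / 136.9 = 159000 / 136.9 = 1161
d = 1161^(1/0.81) = 1161^1.2346 = 6079 m

d ≈ 6.08 km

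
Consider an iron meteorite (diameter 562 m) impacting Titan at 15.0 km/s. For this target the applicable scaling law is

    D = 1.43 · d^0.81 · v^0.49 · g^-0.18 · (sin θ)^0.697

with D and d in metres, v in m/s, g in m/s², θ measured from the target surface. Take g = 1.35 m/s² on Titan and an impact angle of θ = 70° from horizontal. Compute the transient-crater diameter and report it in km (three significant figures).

D ≈ 24.4 km

In SI units: v = 15000 m/s.
d^0.81 = 562^0.81 = 168.8
v^0.49 = 15000^0.49 = 111.2
g^-0.18 = 1.35^-0.18 = 0.9474
(sin 70°)^0.697 = 0.9397^0.697 = 0.9576
D = 1.43 × 168.8 × 111.2 × 0.9474 × 0.9576 = 24352 m
   = 24.35 km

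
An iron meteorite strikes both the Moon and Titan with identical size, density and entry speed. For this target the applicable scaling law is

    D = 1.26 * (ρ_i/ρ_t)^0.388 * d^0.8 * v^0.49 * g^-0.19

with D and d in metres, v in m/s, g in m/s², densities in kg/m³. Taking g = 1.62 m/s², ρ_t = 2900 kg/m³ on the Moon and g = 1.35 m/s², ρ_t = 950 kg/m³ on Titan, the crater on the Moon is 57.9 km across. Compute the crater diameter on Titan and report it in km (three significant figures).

D ≈ 92.4 km

The impactor-only factors (d, v, ρ_i) cancel in the ratio, leaving D_Titan/D_Moon = (g_Titan/g_Moon)^-0.19 · (ρ_t,Moon/ρ_t,Titan)^0.388.
(1.35/1.62)^-0.19 = 0.8333^-0.19 = 1.035
(2900/950)^0.388 = 3.053^0.388 = 1.542
Ratio = 1.035 × 1.542 = 1.596
D_Titan = 1.596 × 57.9 km = 92.4 km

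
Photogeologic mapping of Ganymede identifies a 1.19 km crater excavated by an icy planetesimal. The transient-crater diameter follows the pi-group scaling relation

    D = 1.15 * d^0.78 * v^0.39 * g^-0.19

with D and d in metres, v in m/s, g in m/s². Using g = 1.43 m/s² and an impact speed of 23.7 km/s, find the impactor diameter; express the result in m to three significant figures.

Rearranging for d: d = [D / (1.15 · 23700^0.39 · 1.43^-0.19)]^(1/0.78).
D = 1190 m.
23700^0.39 = 50.83
1.43^-0.19 = 0.9343
Denominator = 1.15 × 50.83 × 0.9343 = 54.61
D / 54.61 = 1190 / 54.61 = 21.79
d = 21.79^(1/0.78) = 21.79^1.2821 = 51.97 m

d ≈ 52.0 m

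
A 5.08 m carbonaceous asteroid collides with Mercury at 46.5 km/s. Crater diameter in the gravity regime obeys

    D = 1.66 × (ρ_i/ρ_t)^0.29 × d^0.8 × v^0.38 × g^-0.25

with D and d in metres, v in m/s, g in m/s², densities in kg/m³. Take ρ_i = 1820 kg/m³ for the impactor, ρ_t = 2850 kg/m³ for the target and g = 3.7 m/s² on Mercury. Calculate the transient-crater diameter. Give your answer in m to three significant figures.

D ≈ 229 m

In SI units: v = 46500 m/s.
(ρ_i/ρ_t)^0.29 = (1820/2850)^0.29 = 0.8780
d^0.8 = 5.08^0.8 = 3.670
v^0.38 = 46500^0.38 = 59.38
g^-0.25 = 3.7^-0.25 = 0.7210
D = 1.66 × 0.8780 × 3.670 × 59.38 × 0.7210 = 229.0 m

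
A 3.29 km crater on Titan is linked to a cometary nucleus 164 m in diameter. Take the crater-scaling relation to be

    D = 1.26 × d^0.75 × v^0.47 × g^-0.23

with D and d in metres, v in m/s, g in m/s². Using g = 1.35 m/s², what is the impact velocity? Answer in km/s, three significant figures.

v ≈ 6.30 km/s

Rearranging for v: v = [D / (1.26 · 164^0.75 · 1.35^-0.23)]^(1/0.47).
D = 3290 m.
164^0.75 = 45.83
1.35^-0.23 = 0.9333
Denominator = 1.26 × 45.83 × 0.9333 = 53.89
D / 53.89 = 3290 / 53.89 = 61.05
v = 61.05^(1/0.47) = 61.05^2.1277 = 6301 m/s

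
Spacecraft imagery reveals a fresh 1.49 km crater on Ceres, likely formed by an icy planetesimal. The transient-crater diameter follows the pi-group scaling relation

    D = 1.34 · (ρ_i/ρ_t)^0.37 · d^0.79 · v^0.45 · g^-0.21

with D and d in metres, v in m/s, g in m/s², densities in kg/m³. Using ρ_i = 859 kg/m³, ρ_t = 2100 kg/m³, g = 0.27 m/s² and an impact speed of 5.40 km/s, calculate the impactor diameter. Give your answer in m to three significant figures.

Rearranging for d: d = [D / (1.34 · (859/2100)^0.37 · 5400^0.45 · 0.27^-0.21)]^(1/0.79).
D = 1490 m.
(859/2100)^0.37 = 0.7184
5400^0.45 = 47.82
0.27^-0.21 = 1.316
Denominator = 1.34 × 0.7184 × 47.82 × 1.316 = 60.58
D / 60.58 = 1490 / 60.58 = 24.60
d = 24.60^(1/0.79) = 24.60^1.2658 = 57.63 m

d ≈ 57.6 m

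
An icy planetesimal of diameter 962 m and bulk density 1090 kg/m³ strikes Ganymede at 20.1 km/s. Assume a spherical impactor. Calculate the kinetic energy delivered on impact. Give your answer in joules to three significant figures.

E ≈ 1.03 × 10^20 J

v = 20100 m/s.
Mass m = (π/6) ρ d³ = (π/6) × 1090 × (962)³ = 5.081 × 10^11 kg
E = ½ m v² = 0.5 × 5.081 × 10^11 × (20100)² = 1.026 × 10^20 J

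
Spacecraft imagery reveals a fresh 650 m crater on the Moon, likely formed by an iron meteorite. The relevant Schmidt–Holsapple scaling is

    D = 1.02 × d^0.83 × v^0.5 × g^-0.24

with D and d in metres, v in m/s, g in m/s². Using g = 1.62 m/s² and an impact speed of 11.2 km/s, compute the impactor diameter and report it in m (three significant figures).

d ≈ 10.0 m

Rearranging for d: d = [D / (1.02 · 11200^0.5 · 1.62^-0.24)]^(1/0.83).
11200^0.5 = 105.8
1.62^-0.24 = 0.8907
Denominator = 1.02 × 105.8 × 0.8907 = 96.12
D / 96.12 = 650 / 96.12 = 6.762
d = 6.762^(1/0.83) = 6.762^1.2048 = 10.00 m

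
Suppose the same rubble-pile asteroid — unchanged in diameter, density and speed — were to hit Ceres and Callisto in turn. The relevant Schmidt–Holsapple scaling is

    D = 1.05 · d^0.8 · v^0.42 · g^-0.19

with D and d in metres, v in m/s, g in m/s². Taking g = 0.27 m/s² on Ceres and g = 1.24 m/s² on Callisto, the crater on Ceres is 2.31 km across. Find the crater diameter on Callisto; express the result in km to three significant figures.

D ≈ 1.73 km

All impactor-dependent factors cancel in the ratio, leaving D_Callisto/D_Ceres = (g_Callisto/g_Ceres)^-0.19.
(1.24/0.27)^-0.19 = 4.593^-0.19 = 0.7485
D_Callisto = 0.7485 × 2.31 km = 1.73 km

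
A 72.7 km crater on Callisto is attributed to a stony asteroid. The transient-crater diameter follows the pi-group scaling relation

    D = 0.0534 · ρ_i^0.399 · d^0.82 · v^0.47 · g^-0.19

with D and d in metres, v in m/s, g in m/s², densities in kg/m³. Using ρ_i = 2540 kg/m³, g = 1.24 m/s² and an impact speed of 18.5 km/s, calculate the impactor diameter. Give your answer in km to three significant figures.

Rearranging for d: d = [D / (0.0534 · 2540^0.399 · 18500^0.47 · 1.24^-0.19)]^(1/0.82).
D = 72700 m.
2540^0.399 = 22.83
18500^0.47 = 101.3
1.24^-0.19 = 0.9600
Denominator = 0.0534 × 22.83 × 101.3 × 0.9600 = 118.6
D / 118.6 = 72700 / 118.6 = 613.0
d = 613.0^(1/0.82) = 613.0^1.2195 = 2508 m

d ≈ 2.51 km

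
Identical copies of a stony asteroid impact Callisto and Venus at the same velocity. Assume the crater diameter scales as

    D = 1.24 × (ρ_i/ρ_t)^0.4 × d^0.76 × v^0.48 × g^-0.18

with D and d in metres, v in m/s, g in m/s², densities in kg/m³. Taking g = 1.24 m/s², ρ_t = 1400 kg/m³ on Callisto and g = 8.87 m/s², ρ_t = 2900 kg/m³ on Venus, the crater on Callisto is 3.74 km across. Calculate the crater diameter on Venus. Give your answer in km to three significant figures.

The impactor-only factors (d, v, ρ_i) cancel in the ratio, leaving D_Venus/D_Callisto = (g_Venus/g_Callisto)^-0.18 · (ρ_t,Callisto/ρ_t,Venus)^0.4.
(8.87/1.24)^-0.18 = 7.153^-0.18 = 0.7018
(1400/2900)^0.4 = 0.4828^0.4 = 0.7473
Ratio = 0.7018 × 0.7473 = 0.5245
D_Venus = 0.5245 × 3.74 km = 1.96 km

D ≈ 1.96 km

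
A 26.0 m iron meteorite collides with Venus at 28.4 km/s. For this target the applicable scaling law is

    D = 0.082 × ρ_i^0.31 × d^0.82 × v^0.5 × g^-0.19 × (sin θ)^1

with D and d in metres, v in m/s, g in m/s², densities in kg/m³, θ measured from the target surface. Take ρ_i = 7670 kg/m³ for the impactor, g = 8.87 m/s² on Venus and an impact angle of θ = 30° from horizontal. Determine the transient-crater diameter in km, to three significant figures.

D ≈ 1.06 km

In SI units: v = 28400 m/s.
ρ_i^0.31 = 7670^0.31 = 16.01
d^0.82 = 26^0.82 = 14.46
v^0.5 = 28400^0.5 = 168.5
g^-0.19 = 8.87^-0.19 = 0.6605
(sin 30°)^1 = 0.5000^1 = 0.5000
D = 0.082 × 16.01 × 14.46 × 168.5 × 0.6605 × 0.5000 = 1056 m
   = 1.056 km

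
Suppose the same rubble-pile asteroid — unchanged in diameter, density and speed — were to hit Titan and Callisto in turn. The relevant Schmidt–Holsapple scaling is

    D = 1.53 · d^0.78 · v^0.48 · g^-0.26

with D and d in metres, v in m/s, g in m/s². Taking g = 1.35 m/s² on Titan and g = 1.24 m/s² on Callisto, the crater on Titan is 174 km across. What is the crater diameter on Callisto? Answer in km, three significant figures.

D ≈ 178 km

All impactor-dependent factors cancel in the ratio, leaving D_Callisto/D_Titan = (g_Callisto/g_Titan)^-0.26.
(1.24/1.35)^-0.26 = 0.9185^-0.26 = 1.022
D_Callisto = 1.022 × 174 km = 178 km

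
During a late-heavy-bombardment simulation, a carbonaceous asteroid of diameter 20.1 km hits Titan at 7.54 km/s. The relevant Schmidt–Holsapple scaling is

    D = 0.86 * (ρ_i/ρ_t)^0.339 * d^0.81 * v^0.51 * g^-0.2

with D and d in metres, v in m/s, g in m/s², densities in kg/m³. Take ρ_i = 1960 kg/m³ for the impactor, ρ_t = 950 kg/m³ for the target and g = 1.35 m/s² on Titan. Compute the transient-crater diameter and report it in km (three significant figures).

D ≈ 301 km

In SI units: d = 20100 m, v = 7540 m/s.
(ρ_i/ρ_t)^0.339 = (1960/950)^0.339 = 1.278
d^0.81 = 20100^0.81 = 3059
v^0.51 = 7540^0.51 = 94.94
g^-0.2 = 1.35^-0.2 = 0.9417
D = 0.86 × 1.278 × 3059 × 94.94 × 0.9417 = 3.006 × 10^5 m
   = 300.6 km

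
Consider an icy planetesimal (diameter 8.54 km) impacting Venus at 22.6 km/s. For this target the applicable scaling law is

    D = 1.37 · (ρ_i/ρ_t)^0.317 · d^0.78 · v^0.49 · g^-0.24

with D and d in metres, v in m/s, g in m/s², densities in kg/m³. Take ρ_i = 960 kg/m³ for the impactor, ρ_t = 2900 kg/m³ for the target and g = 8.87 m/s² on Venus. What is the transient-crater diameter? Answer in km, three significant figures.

In SI units: d = 8540 m, v = 22600 m/s.
(ρ_i/ρ_t)^0.317 = (960/2900)^0.317 = 0.7044
d^0.78 = 8540^0.78 = 1166
v^0.49 = 22600^0.49 = 136.0
g^-0.24 = 8.87^-0.24 = 0.5922
D = 1.37 × 0.7044 × 1166 × 136.0 × 0.5922 = 90625 m
   = 90.62 km

D ≈ 90.6 km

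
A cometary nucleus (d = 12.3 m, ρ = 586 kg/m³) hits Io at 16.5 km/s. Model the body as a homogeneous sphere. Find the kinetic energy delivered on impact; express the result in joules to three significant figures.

v = 16500 m/s.
Mass m = (π/6) ρ d³ = (π/6) × 586 × (12.3)³ = 5.710 × 10^5 kg
E = ½ m v² = 0.5 × 5.710 × 10^5 × (16500)² = 7.773 × 10^13 J

E ≈ 7.77 × 10^13 J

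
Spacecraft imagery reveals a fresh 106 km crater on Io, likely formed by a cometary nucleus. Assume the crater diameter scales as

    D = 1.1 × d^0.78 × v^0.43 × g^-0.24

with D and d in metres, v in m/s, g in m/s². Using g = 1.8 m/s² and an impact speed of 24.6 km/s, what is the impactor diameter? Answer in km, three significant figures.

d ≈ 11.2 km

Rearranging for d: d = [D / (1.1 · 24600^0.43 · 1.8^-0.24)]^(1/0.78).
D = 106000 m.
24600^0.43 = 77.29
1.8^-0.24 = 0.8684
Denominator = 1.1 × 77.29 × 0.8684 = 73.83
D / 73.83 = 106000 / 73.83 = 1436
d = 1436^(1/0.78) = 1436^1.2821 = 11163 m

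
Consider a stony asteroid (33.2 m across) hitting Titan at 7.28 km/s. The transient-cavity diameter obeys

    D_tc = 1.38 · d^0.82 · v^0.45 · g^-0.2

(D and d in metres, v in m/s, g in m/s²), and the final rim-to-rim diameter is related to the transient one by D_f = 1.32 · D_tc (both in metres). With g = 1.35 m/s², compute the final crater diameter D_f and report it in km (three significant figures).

D_f ≈ 1.66 km

v = 7280 m/s.
d^0.82 = 33.2^0.82 = 17.67
v^0.45 = 7280^0.45 = 54.70
g^-0.2 = 1.35^-0.2 = 0.9417
D_tc = 1.38 × 17.67 × 54.70 × 0.9417 = 1256 m
D_f = 1.32 × 1256 = 1658 m
     = 1.658 km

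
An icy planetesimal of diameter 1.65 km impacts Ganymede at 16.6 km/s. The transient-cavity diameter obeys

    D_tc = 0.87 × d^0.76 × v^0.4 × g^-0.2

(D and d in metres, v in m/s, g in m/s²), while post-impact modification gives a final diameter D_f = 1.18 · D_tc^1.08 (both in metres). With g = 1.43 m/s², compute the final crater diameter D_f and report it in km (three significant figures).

In SI: d = 1650 m, v = 16600 m/s.
d^0.76 = 1650^0.76 = 278.8
v^0.4 = 16600^0.4 = 48.76
g^-0.2 = 1.43^-0.2 = 0.9310
D_tc = 0.87 × 278.8 × 48.76 × 0.9310 = 11010 m
D_f = 1.18 × (11010)^1.08 = 27353 m
     = 27.35 km

D_f ≈ 27.4 km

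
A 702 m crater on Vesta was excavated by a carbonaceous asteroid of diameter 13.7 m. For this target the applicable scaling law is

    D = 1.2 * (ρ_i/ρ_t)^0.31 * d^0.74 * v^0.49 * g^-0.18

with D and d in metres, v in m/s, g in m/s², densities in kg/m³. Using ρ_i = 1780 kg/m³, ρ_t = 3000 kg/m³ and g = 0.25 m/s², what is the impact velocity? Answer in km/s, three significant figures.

Rearranging for v: v = [D / (1.2 · (1780/3000)^0.31 · 13.7^0.74 · 0.25^-0.18)]^(1/0.49).
(1780/3000)^0.31 = 0.8506
13.7^0.74 = 6.937
0.25^-0.18 = 1.283
Denominator = 1.2 × 0.8506 × 6.937 × 1.283 = 9.085
D / 9.085 = 702 / 9.085 = 77.27
v = 77.27^(1/0.49) = 77.27^2.0408 = 7129 m/s

v ≈ 7.13 km/s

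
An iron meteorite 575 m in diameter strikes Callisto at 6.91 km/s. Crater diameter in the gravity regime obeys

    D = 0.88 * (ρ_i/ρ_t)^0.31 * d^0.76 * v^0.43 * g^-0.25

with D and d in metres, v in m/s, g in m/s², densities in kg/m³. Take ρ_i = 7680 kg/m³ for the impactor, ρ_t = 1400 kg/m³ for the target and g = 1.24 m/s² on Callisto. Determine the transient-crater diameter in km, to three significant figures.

In SI units: v = 6910 m/s.
(ρ_i/ρ_t)^0.31 = (7680/1400)^0.31 = 1.695
d^0.76 = 575^0.76 = 125.1
v^0.43 = 6910^0.43 = 44.77
g^-0.25 = 1.24^-0.25 = 0.9476
D = 0.88 × 1.695 × 125.1 × 44.77 × 0.9476 = 7916 m
   = 7.916 km

D ≈ 7.92 km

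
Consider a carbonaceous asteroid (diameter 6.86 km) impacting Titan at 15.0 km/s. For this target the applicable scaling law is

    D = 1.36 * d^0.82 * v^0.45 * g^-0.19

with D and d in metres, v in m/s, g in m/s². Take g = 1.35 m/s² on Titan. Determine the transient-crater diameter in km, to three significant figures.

In SI units: d = 6860 m, v = 15000 m/s.
d^0.82 = 6860^0.82 = 1399
v^0.45 = 15000^0.45 = 75.73
g^-0.19 = 1.35^-0.19 = 0.9446
D = 1.36 × 1399 × 75.73 × 0.9446 = 1.361 × 10^5 m
   = 136.1 km

D ≈ 136 km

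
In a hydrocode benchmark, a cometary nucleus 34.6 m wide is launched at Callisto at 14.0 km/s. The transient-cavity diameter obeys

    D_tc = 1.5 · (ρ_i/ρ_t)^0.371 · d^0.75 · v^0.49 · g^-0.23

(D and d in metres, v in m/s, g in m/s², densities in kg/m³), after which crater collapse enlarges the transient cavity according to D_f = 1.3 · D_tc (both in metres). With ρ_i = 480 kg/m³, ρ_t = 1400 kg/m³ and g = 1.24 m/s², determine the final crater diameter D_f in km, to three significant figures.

D_f ≈ 1.91 km

v = 14000 m/s.
(ρ_i/ρ_t)^0.371 = (480/1400)^0.371 = 0.6722
d^0.75 = 34.6^0.75 = 14.27
v^0.49 = 14000^0.49 = 107.5
g^-0.23 = 1.24^-0.23 = 0.9517
D_tc = 1.5 × 0.6722 × 14.27 × 107.5 × 0.9517 = 1472 m
D_f = 1.3 × 1472 = 1914 m
     = 1.914 km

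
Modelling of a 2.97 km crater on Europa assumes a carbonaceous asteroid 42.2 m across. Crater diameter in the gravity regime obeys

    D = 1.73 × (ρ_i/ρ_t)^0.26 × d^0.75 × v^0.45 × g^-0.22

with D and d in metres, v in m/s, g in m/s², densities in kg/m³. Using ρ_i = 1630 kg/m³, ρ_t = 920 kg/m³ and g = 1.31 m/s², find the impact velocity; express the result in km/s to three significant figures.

Rearranging for v: v = [D / (1.73 · (1630/920)^0.26 · 42.2^0.75 · 1.31^-0.22)]^(1/0.45).
D = 2970 m.
(1630/920)^0.26 = 1.160
42.2^0.75 = 16.56
1.31^-0.22 = 0.9423
Denominator = 1.73 × 1.160 × 16.56 × 0.9423 = 31.32
D / 31.32 = 2970 / 31.32 = 94.83
v = 94.83^(1/0.45) = 94.83^2.2222 = 24727 m/s

v ≈ 24.7 km/s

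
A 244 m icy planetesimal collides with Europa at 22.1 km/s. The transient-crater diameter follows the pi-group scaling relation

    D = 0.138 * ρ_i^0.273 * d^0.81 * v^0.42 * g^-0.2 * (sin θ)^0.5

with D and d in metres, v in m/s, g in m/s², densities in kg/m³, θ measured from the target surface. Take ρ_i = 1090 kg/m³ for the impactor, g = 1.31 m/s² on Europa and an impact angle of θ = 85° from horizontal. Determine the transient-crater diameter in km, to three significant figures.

In SI units: v = 22100 m/s.
ρ_i^0.273 = 1090^0.273 = 6.749
d^0.81 = 244^0.81 = 85.86
v^0.42 = 22100^0.42 = 66.78
g^-0.2 = 1.31^-0.2 = 0.9474
(sin 85°)^0.5 = 0.9962^0.5 = 0.9981
D = 0.138 × 6.749 × 85.86 × 66.78 × 0.9474 × 0.9981 = 5050 m
   = 5.050 km

D ≈ 5.05 km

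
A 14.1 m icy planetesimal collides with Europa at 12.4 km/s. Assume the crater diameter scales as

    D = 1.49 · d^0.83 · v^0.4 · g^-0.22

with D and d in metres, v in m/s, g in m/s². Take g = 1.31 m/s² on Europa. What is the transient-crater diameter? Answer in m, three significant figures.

In SI units: v = 12400 m/s.
d^0.83 = 14.1^0.83 = 8.992
v^0.4 = 12400^0.4 = 43.39
g^-0.22 = 1.31^-0.22 = 0.9423
D = 1.49 × 8.992 × 43.39 × 0.9423 = 547.8 m

D ≈ 548 m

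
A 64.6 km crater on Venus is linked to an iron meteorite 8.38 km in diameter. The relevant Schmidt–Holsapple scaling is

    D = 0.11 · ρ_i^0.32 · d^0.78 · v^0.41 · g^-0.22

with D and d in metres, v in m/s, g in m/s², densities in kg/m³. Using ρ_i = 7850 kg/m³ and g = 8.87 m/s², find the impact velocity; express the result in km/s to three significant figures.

Rearranging for v: v = [D / (0.11 · 7850^0.32 · 8380^0.78 · 8.87^-0.22)]^(1/0.41).
D = 64600 m.
7850^0.32 = 17.63
8380^0.78 = 1148
8.87^-0.22 = 0.6187
Denominator = 0.11 × 17.63 × 1148 × 0.6187 = 1377
D / 1377 = 64600 / 1377 = 46.91
v = 46.91^(1/0.41) = 46.91^2.439 = 11918 m/s

v ≈ 11.9 km/s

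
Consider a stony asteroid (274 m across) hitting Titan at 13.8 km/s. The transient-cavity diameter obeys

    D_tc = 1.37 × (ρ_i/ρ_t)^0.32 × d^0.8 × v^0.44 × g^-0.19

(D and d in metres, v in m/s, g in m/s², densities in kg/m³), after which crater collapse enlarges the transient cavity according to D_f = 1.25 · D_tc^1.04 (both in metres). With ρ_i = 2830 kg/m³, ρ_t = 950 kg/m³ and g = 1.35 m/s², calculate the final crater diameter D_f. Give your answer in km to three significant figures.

D_f ≈ 19.7 km

v = 13800 m/s.
(ρ_i/ρ_t)^0.32 = (2830/950)^0.32 = 1.418
d^0.8 = 274^0.8 = 89.17
v^0.44 = 13800^0.44 = 66.31
g^-0.19 = 1.35^-0.19 = 0.9446
D_tc = 1.37 × 1.418 × 89.17 × 66.31 × 0.9446 = 10850 m
D_f = 1.25 × (10850)^1.04 = 19668 m
     = 19.67 km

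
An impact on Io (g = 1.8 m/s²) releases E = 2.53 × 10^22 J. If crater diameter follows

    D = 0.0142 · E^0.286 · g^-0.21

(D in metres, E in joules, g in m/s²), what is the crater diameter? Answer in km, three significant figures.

E^0.286 = (2.53 × 10^22)^0.286 = 2.554 × 10^6
g^-0.21 = 1.8^-0.21 = 0.8839
D = 0.0142 × 2.554 × 10^6 × 0.8839 = 32056 m
   = 32.06 km

D ≈ 32.1 km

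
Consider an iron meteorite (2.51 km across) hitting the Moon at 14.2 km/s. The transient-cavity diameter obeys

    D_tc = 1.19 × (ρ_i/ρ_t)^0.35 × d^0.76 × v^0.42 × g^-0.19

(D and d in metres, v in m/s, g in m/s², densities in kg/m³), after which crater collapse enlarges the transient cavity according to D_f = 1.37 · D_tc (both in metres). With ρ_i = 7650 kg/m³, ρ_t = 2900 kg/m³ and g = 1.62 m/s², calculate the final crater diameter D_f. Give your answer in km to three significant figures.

D_f ≈ 44.4 km

In SI: d = 2510 m, v = 14200 m/s.
(ρ_i/ρ_t)^0.35 = (7650/2900)^0.35 = 1.404
d^0.76 = 2510^0.76 = 383.5
v^0.42 = 14200^0.42 = 55.46
g^-0.19 = 1.62^-0.19 = 0.9124
D_tc = 1.19 × 1.404 × 383.5 × 55.46 × 0.9124 = 32420 m
D_f = 1.37 × 32420 = 44415 m
     = 44.42 km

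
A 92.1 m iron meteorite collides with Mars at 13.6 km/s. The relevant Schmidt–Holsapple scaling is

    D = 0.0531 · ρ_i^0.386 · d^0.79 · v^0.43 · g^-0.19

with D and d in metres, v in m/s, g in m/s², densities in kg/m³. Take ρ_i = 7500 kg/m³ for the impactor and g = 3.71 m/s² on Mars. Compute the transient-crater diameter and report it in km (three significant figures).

In SI units: v = 13600 m/s.
ρ_i^0.386 = 7500^0.386 = 31.32
d^0.79 = 92.1^0.79 = 35.63
v^0.43 = 13600^0.43 = 59.90
g^-0.19 = 3.71^-0.19 = 0.7795
D = 0.0531 × 31.32 × 35.63 × 59.90 × 0.7795 = 2767 m
   = 2.767 km

D ≈ 2.77 km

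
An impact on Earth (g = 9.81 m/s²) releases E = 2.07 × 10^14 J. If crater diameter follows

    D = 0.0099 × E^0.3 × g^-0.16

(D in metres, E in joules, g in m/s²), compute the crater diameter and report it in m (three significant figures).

D ≈ 135 m

E^0.3 = (2.07 × 10^14)^0.3 = 1.971 × 10^4
g^-0.16 = 9.81^-0.16 = 0.6940
D = 0.0099 × 1.971 × 10^4 × 0.6940 = 135.4 m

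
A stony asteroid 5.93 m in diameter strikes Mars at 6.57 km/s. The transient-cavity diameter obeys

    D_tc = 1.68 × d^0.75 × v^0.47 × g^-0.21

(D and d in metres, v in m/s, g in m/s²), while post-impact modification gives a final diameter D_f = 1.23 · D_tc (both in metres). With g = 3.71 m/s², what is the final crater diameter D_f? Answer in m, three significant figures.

v = 6570 m/s.
d^0.75 = 5.93^0.75 = 3.800
v^0.47 = 6570^0.47 = 62.27
g^-0.21 = 3.71^-0.21 = 0.7593
D_tc = 1.68 × 3.800 × 62.27 × 0.7593 = 301.8 m
D_f = 1.23 × 301.8 = 371.2 m

D_f ≈ 371 m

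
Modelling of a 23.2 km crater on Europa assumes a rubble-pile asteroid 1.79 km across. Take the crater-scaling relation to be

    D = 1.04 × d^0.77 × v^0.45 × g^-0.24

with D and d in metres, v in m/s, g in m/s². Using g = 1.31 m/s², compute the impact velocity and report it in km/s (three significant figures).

Rearranging for v: v = [D / (1.04 · 1790^0.77 · 1.31^-0.24)]^(1/0.45).
D = 23200 m.
1790^0.77 = 319.7
1.31^-0.24 = 0.9372
Denominator = 1.04 × 319.7 × 0.9372 = 311.6
D / 311.6 = 23200 / 311.6 = 74.45
v = 74.45^(1/0.45) = 74.45^2.2222 = 14443 m/s

v ≈ 14.4 km/s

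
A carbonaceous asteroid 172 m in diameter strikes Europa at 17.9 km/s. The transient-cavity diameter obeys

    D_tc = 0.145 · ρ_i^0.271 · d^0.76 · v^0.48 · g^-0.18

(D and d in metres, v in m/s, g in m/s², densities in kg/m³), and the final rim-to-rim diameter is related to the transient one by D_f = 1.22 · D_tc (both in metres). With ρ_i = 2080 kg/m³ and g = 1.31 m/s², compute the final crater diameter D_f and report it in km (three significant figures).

v = 17900 m/s.
ρ_i^0.271 = 2080^0.271 = 7.929
d^0.76 = 172^0.76 = 50.00
v^0.48 = 17900^0.48 = 110.0
g^-0.18 = 1.31^-0.18 = 0.9526
D_tc = 0.145 × 7.929 × 50.00 × 110.0 × 0.9526 = 6024 m
D_f = 1.22 × 6024 = 7349 m
     = 7.349 km

D_f ≈ 7.35 km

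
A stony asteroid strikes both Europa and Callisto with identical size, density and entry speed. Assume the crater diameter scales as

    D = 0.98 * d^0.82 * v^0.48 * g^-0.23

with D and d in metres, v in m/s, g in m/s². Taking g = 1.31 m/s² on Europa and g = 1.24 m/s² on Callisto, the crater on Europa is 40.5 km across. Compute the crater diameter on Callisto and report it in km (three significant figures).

All impactor-dependent factors cancel in the ratio, leaving D_Callisto/D_Europa = (g_Callisto/g_Europa)^-0.23.
(1.24/1.31)^-0.23 = 0.9466^-0.23 = 1.013
D_Callisto = 1.013 × 40.5 km = 41.0 km

D ≈ 41.0 km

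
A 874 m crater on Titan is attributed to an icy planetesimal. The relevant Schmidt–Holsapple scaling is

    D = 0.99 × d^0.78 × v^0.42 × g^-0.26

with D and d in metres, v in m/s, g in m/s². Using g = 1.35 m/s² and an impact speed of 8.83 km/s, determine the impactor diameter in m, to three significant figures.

Rearranging for d: d = [D / (0.99 · 8830^0.42 · 1.35^-0.26)]^(1/0.78).
8830^0.42 = 45.43
1.35^-0.26 = 0.9249
Denominator = 0.99 × 45.43 × 0.9249 = 41.60
D / 41.60 = 874 / 41.60 = 21.01
d = 21.01^(1/0.78) = 21.01^1.2821 = 49.60 m

d ≈ 49.6 m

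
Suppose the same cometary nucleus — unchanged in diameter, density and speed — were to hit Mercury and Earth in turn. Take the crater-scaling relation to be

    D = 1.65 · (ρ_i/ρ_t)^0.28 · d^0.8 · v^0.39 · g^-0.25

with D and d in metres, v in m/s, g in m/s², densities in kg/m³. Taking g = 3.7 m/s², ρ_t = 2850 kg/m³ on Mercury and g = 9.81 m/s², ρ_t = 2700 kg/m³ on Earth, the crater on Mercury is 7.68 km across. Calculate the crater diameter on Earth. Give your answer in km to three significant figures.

D ≈ 6.11 km

The impactor-only factors (d, v, ρ_i) cancel in the ratio, leaving D_Earth/D_Mercury = (g_Earth/g_Mercury)^-0.25 · (ρ_t,Mercury/ρ_t,Earth)^0.28.
(9.81/3.7)^-0.25 = 2.651^-0.25 = 0.7837
(2850/2700)^0.28 = 1.056^0.28 = 1.015
Ratio = 0.7837 × 1.015 = 0.7955
D_Earth = 0.7955 × 7.68 km = 6.11 km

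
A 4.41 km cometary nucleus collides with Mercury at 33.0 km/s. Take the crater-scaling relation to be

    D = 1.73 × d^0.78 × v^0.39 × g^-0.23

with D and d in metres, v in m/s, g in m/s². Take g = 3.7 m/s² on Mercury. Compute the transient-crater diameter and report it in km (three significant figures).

D ≈ 51.6 km

In SI units: d = 4410 m, v = 33000 m/s.
d^0.78 = 4410^0.78 = 696.1
v^0.39 = 33000^0.39 = 57.84
g^-0.23 = 3.7^-0.23 = 0.7401
D = 1.73 × 696.1 × 57.84 × 0.7401 = 51551 m
   = 51.55 km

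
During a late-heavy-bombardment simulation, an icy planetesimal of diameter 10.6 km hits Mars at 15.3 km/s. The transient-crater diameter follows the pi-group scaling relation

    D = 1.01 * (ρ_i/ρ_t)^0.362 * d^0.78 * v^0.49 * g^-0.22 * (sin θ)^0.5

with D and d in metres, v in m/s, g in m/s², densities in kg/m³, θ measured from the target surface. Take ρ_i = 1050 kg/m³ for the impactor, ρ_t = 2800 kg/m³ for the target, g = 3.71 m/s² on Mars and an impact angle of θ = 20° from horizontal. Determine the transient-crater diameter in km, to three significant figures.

In SI units: d = 10600 m, v = 15300 m/s.
(ρ_i/ρ_t)^0.362 = (1050/2800)^0.362 = 0.7011
d^0.78 = 10600^0.78 = 1380
v^0.49 = 15300^0.49 = 112.3
g^-0.22 = 3.71^-0.22 = 0.7494
(sin 20°)^0.5 = 0.3420^0.5 = 0.5848
D = 1.01 × 0.7011 × 1380 × 112.3 × 0.7494 × 0.5848 = 48093 m
   = 48.09 km

D ≈ 48.1 km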